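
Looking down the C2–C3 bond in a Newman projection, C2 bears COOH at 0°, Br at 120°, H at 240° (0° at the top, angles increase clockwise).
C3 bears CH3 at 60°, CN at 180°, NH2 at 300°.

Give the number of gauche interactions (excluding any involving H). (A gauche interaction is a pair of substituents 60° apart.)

4

Non-H gauche pairs: COOH(0°)/CH3(60°); COOH(0°)/NH2(300°); Br(120°)/CH3(60°); Br(120°)/CN(180°) — 4 interactions.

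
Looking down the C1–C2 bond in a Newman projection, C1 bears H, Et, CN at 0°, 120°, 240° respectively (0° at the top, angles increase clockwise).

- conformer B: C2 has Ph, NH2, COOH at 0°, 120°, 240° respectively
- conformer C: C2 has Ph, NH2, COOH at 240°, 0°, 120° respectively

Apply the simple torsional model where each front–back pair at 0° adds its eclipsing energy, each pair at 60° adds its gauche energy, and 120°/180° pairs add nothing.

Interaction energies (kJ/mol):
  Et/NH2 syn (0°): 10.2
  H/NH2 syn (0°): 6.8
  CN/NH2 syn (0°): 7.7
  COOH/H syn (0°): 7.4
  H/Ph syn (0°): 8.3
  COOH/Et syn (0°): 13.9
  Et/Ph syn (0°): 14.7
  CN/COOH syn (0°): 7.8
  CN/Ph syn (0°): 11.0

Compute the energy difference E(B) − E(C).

-5.4 kJ/mol

B (eclipsed): H(0°)/Ph(0°) eclipsed 8.3; Et(120°)/NH2(120°) eclipsed 10.2; CN(240°)/COOH(240°) eclipsed 7.8 → 26.3 kJ/mol.
C (eclipsed): H(0°)/NH2(0°) eclipsed 6.8; Et(120°)/COOH(120°) eclipsed 13.9; CN(240°)/Ph(240°) eclipsed 11.0 → 31.7 kJ/mol.
E(B) − E(C) = 26.3 − 31.7 = -5.4 kJ/mol.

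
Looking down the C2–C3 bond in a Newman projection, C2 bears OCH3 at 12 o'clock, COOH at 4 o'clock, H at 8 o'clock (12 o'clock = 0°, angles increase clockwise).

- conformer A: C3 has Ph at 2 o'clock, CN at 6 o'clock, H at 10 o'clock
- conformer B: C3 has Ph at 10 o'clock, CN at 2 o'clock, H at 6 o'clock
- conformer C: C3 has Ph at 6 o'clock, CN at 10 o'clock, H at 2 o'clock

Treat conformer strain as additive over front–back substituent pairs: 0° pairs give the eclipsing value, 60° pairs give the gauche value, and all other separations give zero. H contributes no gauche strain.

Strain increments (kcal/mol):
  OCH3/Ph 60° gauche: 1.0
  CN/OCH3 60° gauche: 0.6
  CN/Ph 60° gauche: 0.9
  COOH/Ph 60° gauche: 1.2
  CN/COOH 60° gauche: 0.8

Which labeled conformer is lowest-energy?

C

A (staggered): OCH3(0°)/Ph(60°) gauche 1.0; COOH(120°)/Ph(60°) gauche 1.2; COOH(120°)/CN(180°) gauche 0.8 → 3.0 kcal/mol.
B (staggered): OCH3(0°)/Ph(300°) gauche 1.0; OCH3(0°)/CN(60°) gauche 0.6; COOH(120°)/CN(60°) gauche 0.8 → 2.4 kcal/mol.
C (staggered): OCH3(0°)/CN(300°) gauche 0.6; COOH(120°)/Ph(180°) gauche 1.2 → 1.8 kcal/mol.
C has the lowest total (1.8 kcal/mol).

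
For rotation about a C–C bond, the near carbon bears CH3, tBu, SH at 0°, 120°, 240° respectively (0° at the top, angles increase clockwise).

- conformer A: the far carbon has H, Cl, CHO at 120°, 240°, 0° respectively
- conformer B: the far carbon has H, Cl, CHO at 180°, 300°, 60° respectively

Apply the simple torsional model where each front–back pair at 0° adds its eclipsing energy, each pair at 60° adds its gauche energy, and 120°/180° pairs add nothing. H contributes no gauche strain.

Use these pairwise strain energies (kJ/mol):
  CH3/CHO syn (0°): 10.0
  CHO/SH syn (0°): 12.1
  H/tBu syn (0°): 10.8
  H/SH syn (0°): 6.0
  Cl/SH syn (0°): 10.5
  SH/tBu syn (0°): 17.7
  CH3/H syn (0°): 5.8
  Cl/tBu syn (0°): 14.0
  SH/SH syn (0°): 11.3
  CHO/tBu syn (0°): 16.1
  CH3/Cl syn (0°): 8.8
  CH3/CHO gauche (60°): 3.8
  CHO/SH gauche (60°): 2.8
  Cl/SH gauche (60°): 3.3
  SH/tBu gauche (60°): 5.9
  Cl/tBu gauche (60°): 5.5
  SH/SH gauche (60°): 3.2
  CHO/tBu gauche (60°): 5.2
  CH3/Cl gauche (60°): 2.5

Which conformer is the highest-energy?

A

A (eclipsed): CH3(0°)/CHO(0°) eclipsed 10.0; tBu(120°)/H(120°) eclipsed 10.8; SH(240°)/Cl(240°) eclipsed 10.5 → 31.3 kJ/mol.
B (staggered): CH3(0°)/Cl(300°) gauche 2.5; CH3(0°)/CHO(60°) gauche 3.8; tBu(120°)/CHO(60°) gauche 5.2; SH(240°)/Cl(300°) gauche 3.3 → 14.8 kJ/mol.
A has the highest total (31.3 kJ/mol).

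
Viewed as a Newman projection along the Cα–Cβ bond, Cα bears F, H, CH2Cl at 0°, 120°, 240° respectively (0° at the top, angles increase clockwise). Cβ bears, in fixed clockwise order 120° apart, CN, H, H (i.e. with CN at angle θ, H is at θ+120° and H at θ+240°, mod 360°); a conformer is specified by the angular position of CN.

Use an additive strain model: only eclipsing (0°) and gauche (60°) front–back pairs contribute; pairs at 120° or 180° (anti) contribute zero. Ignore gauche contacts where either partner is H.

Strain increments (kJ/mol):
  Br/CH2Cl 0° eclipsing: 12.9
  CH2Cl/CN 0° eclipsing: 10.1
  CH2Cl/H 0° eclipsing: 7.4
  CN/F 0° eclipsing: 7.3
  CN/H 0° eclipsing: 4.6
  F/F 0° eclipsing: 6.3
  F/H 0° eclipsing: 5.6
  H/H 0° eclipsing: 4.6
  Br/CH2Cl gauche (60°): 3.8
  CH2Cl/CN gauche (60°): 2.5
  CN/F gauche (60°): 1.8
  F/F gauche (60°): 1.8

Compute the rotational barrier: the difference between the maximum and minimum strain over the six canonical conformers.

18.5 kJ/mol

CN at 0° (eclipsed): F–CN eclipsed, H–H eclipsed, CH2Cl–H eclipsed; 7.3 + 4.6 + 7.4 = 19.3 kJ/mol.
CN at 60° (staggered): F–CN gauche; 1.8 = 1.8 kJ/mol.
CN at 120° (eclipsed): F–H eclipsed, H–CN eclipsed, CH2Cl–H eclipsed; 5.6 + 4.6 + 7.4 = 17.6 kJ/mol.
CN at 180° (staggered): CH2Cl–CN gauche; 2.5 = 2.5 kJ/mol.
CN at 240° (eclipsed): F–H eclipsed, H–H eclipsed, CH2Cl–CN eclipsed; 5.6 + 4.6 + 10.1 = 20.3 kJ/mol.
CN at 300° (staggered): F–CN gauche, CH2Cl–CN gauche; 1.8 + 2.5 = 4.3 kJ/mol.
Max at 240° (20.3 kJ/mol), min at 60° (1.8 kJ/mol); barrier = 18.5 kJ/mol.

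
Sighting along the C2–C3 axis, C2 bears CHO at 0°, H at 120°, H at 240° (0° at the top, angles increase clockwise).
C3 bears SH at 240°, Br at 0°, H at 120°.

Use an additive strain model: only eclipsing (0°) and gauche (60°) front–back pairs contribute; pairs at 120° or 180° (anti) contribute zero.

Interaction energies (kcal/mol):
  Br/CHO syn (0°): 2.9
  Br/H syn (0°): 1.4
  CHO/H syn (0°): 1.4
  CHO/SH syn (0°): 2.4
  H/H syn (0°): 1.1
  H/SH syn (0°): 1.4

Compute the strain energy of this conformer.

5.4 kcal/mol

This conformer (eclipsed): CHO–Br eclipsed, H–H eclipsed, H–SH eclipsed; 2.9 + 1.1 + 1.4 = 5.4 kcal/mol.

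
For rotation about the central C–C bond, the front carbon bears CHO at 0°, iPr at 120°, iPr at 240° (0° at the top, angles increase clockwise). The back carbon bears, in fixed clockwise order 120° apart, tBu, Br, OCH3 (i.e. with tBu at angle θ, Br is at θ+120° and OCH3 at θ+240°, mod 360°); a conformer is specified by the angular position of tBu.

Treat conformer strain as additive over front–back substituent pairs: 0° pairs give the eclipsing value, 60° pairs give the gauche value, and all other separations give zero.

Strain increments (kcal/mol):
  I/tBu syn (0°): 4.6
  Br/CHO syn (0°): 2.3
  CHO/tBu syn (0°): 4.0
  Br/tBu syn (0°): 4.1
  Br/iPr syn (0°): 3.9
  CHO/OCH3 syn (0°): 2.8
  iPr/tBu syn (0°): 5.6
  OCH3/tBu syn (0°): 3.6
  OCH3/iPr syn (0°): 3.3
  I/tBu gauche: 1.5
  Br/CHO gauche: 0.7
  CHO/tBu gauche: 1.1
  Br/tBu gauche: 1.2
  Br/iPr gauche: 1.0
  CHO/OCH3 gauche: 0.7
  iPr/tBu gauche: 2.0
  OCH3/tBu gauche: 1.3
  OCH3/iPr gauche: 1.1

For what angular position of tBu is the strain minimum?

tBu at 0° (eclipsed): CHO(0°)/tBu(0°) eclipsed 4.0; iPr(120°)/Br(120°) eclipsed 3.9; iPr(240°)/OCH3(240°) eclipsed 3.3 → 11.2 kcal/mol.
tBu at 60° (staggered): CHO(0°)/tBu(60°) gauche 1.1; CHO(0°)/OCH3(300°) gauche 0.7; iPr(120°)/tBu(60°) gauche 2.0; iPr(120°)/Br(180°) gauche 1.0; iPr(240°)/Br(180°) gauche 1.0; iPr(240°)/OCH3(300°) gauche 1.1 → 6.9 kcal/mol.
tBu at 120° (eclipsed): CHO(0°)/OCH3(0°) eclipsed 2.8; iPr(120°)/tBu(120°) eclipsed 5.6; iPr(240°)/Br(240°) eclipsed 3.9 → 12.3 kcal/mol.
tBu at 180° (staggered): CHO(0°)/Br(300°) gauche 0.7; CHO(0°)/OCH3(60°) gauche 0.7; iPr(120°)/tBu(180°) gauche 2.0; iPr(120°)/OCH3(60°) gauche 1.1; iPr(240°)/tBu(180°) gauche 2.0; iPr(240°)/Br(300°) gauche 1.0 → 7.5 kcal/mol.
tBu at 240° (eclipsed): CHO(0°)/Br(0°) eclipsed 2.3; iPr(120°)/OCH3(120°) eclipsed 3.3; iPr(240°)/tBu(240°) eclipsed 5.6 → 11.2 kcal/mol.
tBu at 300° (staggered): CHO(0°)/tBu(300°) gauche 1.1; CHO(0°)/Br(60°) gauche 0.7; iPr(120°)/Br(60°) gauche 1.0; iPr(120°)/OCH3(180°) gauche 1.1; iPr(240°)/tBu(300°) gauche 2.0; iPr(240°)/OCH3(180°) gauche 1.1 → 7.0 kcal/mol.
The minimum (6.9 kcal/mol) occurs with tBu at 60°.

60°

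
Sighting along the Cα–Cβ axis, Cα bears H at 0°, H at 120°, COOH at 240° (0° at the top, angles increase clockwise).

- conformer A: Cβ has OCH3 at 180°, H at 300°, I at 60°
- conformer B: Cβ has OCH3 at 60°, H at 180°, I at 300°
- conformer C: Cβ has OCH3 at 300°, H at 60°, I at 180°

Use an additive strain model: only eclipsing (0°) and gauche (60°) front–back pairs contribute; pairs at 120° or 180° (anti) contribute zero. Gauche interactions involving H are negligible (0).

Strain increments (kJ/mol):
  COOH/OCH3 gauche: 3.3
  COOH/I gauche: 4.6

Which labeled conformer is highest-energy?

A (staggered): COOH–OCH3 gauche; 3.3 = 3.3 kJ/mol.
B (staggered): COOH–I gauche; 4.6 = 4.6 kJ/mol.
C (staggered): COOH–OCH3 gauche, COOH–I gauche; 3.3 + 4.6 = 7.9 kJ/mol.
C has the highest total (7.9 kJ/mol).

C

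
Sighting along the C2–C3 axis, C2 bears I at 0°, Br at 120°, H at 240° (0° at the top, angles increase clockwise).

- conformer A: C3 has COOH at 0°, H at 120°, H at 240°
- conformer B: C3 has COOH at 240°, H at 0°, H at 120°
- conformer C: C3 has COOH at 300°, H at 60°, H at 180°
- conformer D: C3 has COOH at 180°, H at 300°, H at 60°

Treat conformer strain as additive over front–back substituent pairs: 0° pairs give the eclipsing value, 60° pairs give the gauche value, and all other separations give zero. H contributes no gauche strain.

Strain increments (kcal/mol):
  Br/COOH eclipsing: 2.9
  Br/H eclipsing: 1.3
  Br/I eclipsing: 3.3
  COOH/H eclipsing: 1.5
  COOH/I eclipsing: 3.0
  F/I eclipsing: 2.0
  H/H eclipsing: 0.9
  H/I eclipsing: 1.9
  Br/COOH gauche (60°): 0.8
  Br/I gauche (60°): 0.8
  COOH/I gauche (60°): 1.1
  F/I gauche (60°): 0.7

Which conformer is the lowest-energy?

A is eclipsed. I at 0° is eclipsed with COOH at 0° (3.0); Br at 120° is eclipsed with H at 120° (1.3); H at 240° is eclipsed with H at 240° (0.9). Total 5.2 kcal/mol.
B is eclipsed. I at 0° is eclipsed with H at 0° (1.9); Br at 120° is eclipsed with H at 120° (1.3); H at 240° is eclipsed with COOH at 240° (1.5). Total 4.7 kcal/mol.
C is staggered. I at 0° is gauche with COOH at 300° (1.1). Total 1.1 kcal/mol.
D is staggered. Br at 120° is gauche with COOH at 180° (0.8). Total 0.8 kcal/mol.
D has the lowest total (0.8 kcal/mol).

D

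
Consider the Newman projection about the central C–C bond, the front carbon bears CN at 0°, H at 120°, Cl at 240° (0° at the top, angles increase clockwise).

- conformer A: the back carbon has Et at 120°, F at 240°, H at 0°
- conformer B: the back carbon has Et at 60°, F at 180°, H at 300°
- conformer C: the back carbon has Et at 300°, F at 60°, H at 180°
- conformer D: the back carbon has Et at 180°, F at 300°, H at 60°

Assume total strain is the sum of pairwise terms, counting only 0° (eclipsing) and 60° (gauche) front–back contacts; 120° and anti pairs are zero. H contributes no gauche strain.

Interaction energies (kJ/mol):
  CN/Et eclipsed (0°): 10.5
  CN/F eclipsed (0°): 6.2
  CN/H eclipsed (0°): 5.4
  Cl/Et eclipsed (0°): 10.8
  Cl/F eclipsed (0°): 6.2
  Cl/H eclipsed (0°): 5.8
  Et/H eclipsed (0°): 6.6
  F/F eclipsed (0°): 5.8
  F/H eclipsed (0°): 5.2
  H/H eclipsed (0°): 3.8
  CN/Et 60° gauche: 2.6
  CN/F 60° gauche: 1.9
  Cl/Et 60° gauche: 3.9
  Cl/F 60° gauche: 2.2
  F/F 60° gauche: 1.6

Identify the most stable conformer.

B

A (eclipsed): CN(0°)/H(0°) eclipsed 5.4; H(120°)/Et(120°) eclipsed 6.6; Cl(240°)/F(240°) eclipsed 6.2 → 18.2 kJ/mol.
B (staggered): CN(0°)/Et(60°) gauche 2.6; Cl(240°)/F(180°) gauche 2.2 → 4.8 kJ/mol.
C (staggered): CN(0°)/Et(300°) gauche 2.6; CN(0°)/F(60°) gauche 1.9; Cl(240°)/Et(300°) gauche 3.9 → 8.4 kJ/mol.
D (staggered): CN(0°)/F(300°) gauche 1.9; Cl(240°)/Et(180°) gauche 3.9; Cl(240°)/F(300°) gauche 2.2 → 8.0 kJ/mol.
B has the lowest total (4.8 kJ/mol).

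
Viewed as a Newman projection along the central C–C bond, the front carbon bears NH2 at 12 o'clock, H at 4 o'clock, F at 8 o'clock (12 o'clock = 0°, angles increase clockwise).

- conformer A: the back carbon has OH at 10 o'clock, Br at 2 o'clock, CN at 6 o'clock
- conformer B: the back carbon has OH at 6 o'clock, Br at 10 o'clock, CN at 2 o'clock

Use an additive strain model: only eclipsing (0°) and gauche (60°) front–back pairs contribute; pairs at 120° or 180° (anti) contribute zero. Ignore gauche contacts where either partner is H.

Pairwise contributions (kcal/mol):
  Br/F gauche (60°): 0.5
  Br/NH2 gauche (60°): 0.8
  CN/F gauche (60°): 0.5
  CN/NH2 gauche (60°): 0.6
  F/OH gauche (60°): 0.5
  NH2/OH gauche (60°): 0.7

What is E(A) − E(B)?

A (staggered): NH2(0°)/OH(300°) gauche 0.7; NH2(0°)/Br(60°) gauche 0.8; F(240°)/OH(300°) gauche 0.5; F(240°)/CN(180°) gauche 0.5 → 2.5 kcal/mol.
B (staggered): NH2(0°)/Br(300°) gauche 0.8; NH2(0°)/CN(60°) gauche 0.6; F(240°)/OH(180°) gauche 0.5; F(240°)/Br(300°) gauche 0.5 → 2.4 kcal/mol.
E(A) − E(B) = 2.5 − 2.4 = +0.1 kcal/mol.

+0.1 kcal/mol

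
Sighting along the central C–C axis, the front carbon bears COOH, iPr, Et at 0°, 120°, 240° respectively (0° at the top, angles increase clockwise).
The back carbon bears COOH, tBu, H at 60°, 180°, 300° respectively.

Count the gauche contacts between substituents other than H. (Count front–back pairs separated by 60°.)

4

Non-H gauche pairs: COOH(0°)/COOH(60°); iPr(120°)/COOH(60°); iPr(120°)/tBu(180°); Et(240°)/tBu(180°) — 4 interactions.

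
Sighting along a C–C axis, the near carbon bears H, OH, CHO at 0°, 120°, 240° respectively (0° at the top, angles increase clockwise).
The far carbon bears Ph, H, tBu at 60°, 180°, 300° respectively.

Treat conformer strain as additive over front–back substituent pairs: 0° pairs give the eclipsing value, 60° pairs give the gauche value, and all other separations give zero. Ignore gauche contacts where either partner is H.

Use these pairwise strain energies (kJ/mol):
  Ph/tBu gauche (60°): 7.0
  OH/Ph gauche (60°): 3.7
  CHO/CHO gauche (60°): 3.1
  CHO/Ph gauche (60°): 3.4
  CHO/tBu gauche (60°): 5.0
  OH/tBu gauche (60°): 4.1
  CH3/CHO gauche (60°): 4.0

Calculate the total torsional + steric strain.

8.7 kJ/mol

This conformer (staggered): OH–Ph gauche, CHO–tBu gauche; 3.7 + 5.0 = 8.7 kJ/mol.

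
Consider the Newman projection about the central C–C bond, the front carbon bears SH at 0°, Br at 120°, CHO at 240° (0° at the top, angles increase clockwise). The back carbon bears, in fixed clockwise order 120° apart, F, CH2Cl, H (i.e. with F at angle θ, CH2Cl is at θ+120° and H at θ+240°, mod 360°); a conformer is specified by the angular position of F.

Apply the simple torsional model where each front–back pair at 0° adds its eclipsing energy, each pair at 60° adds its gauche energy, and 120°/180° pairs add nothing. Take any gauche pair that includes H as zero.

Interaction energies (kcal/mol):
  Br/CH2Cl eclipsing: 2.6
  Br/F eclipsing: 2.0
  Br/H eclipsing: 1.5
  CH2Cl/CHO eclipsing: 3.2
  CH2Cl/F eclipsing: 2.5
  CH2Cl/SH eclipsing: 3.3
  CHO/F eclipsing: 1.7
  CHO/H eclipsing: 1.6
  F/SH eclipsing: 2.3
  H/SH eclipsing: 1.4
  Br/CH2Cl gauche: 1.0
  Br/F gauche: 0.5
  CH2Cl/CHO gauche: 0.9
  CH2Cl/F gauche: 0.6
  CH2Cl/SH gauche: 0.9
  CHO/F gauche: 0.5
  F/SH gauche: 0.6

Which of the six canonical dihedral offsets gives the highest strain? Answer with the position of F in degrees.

F at 0° (eclipsed): SH(0°)/F(0°) eclipsed 2.3; Br(120°)/CH2Cl(120°) eclipsed 2.6; CHO(240°)/H(240°) eclipsed 1.6 → 6.5 kcal/mol.
F at 60° (staggered): SH(0°)/F(60°) gauche 0.6; Br(120°)/F(60°) gauche 0.5; Br(120°)/CH2Cl(180°) gauche 1.0; CHO(240°)/CH2Cl(180°) gauche 0.9 → 3.0 kcal/mol.
F at 120° (eclipsed): SH(0°)/H(0°) eclipsed 1.4; Br(120°)/F(120°) eclipsed 2.0; CHO(240°)/CH2Cl(240°) eclipsed 3.2 → 6.6 kcal/mol.
F at 180° (staggered): SH(0°)/CH2Cl(300°) gauche 0.9; Br(120°)/F(180°) gauche 0.5; CHO(240°)/F(180°) gauche 0.5; CHO(240°)/CH2Cl(300°) gauche 0.9 → 2.8 kcal/mol.
F at 240° (eclipsed): SH(0°)/CH2Cl(0°) eclipsed 3.3; Br(120°)/H(120°) eclipsed 1.5; CHO(240°)/F(240°) eclipsed 1.7 → 6.5 kcal/mol.
F at 300° (staggered): SH(0°)/F(300°) gauche 0.6; SH(0°)/CH2Cl(60°) gauche 0.9; Br(120°)/CH2Cl(60°) gauche 1.0; CHO(240°)/F(300°) gauche 0.5 → 3.0 kcal/mol.
The maximum (6.6 kcal/mol) occurs with F at 120°.

120°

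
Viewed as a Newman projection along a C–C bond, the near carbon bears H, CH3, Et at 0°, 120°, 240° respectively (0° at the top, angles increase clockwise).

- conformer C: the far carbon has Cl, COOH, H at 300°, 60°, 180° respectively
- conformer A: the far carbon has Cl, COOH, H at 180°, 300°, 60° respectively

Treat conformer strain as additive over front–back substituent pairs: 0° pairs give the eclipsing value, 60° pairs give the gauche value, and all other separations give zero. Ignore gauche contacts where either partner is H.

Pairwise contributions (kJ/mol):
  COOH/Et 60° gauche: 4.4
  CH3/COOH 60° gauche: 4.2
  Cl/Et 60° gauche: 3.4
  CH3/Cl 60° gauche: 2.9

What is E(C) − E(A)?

-3.1 kJ/mol

C is staggered. CH3 at 120° is gauche with COOH at 60° (4.2); Et at 240° is gauche with Cl at 300° (3.4). Total 7.6 kJ/mol.
A is staggered. CH3 at 120° is gauche with Cl at 180° (2.9); Et at 240° is gauche with Cl at 180° (3.4); Et at 240° is gauche with COOH at 300° (4.4). Total 10.7 kJ/mol.
E(C) − E(A) = 7.6 − 10.7 = -3.1 kJ/mol.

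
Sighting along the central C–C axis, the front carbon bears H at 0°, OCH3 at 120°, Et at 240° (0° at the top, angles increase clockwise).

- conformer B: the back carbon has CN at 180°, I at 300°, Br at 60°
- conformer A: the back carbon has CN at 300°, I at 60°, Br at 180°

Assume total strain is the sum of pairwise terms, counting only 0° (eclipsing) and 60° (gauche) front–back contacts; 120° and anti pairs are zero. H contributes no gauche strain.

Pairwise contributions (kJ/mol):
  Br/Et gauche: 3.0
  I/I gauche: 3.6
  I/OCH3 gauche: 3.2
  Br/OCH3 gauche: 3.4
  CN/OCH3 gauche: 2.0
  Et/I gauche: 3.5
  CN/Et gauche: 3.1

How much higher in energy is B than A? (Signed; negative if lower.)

B (staggered): OCH3–CN gauche, OCH3–Br gauche, Et–CN gauche, Et–I gauche; 2.0 + 3.4 + 3.1 + 3.5 = 12.0 kJ/mol.
A (staggered): OCH3–I gauche, OCH3–Br gauche, Et–CN gauche, Et–Br gauche; 3.2 + 3.4 + 3.1 + 3.0 = 12.7 kJ/mol.
E(B) − E(A) = 12.0 − 12.7 = -0.7 kJ/mol.

-0.7 kJ/mol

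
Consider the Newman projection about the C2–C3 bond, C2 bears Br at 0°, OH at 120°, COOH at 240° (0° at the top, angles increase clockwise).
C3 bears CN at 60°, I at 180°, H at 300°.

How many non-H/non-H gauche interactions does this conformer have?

Non-H gauche pairs: Br(0°)/CN(60°); OH(120°)/CN(60°); OH(120°)/I(180°); COOH(240°)/I(180°) — 4 interactions.

4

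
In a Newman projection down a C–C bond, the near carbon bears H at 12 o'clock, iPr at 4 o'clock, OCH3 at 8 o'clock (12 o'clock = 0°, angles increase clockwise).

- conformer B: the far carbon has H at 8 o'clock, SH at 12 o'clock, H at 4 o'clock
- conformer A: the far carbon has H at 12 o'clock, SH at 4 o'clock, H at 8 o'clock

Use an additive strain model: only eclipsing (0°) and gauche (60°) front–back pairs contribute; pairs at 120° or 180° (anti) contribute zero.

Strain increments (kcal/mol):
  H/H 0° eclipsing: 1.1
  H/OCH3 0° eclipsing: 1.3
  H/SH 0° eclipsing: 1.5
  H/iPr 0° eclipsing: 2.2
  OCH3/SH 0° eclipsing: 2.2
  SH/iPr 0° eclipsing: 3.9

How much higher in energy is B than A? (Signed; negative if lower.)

-1.3 kcal/mol

B (eclipsed): H(0°)/SH(0°) eclipsed 1.5; iPr(120°)/H(120°) eclipsed 2.2; OCH3(240°)/H(240°) eclipsed 1.3 → 5.0 kcal/mol.
A (eclipsed): H(0°)/H(0°) eclipsed 1.1; iPr(120°)/SH(120°) eclipsed 3.9; OCH3(240°)/H(240°) eclipsed 1.3 → 6.3 kcal/mol.
E(B) − E(A) = 5.0 − 6.3 = -1.3 kcal/mol.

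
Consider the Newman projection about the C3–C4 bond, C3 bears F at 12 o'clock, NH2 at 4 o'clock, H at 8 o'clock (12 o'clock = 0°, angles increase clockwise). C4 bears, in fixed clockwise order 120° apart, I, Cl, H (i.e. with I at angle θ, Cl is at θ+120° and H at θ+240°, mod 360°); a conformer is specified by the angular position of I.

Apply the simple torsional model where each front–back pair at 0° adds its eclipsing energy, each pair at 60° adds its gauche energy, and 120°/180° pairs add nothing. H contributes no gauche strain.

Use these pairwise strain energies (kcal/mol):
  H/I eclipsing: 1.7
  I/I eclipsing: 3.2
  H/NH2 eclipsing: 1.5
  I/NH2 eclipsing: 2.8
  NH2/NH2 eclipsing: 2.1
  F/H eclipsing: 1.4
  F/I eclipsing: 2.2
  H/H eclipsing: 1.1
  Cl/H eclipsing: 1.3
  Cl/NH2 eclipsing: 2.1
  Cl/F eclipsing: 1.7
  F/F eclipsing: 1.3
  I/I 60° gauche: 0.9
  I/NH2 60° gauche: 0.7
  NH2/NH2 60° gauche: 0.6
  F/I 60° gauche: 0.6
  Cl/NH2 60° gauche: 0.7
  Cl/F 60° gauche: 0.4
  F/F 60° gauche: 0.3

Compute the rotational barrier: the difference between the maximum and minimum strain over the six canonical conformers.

I at 0° (eclipsed): F(0°)/I(0°) eclipsed 2.2; NH2(120°)/Cl(120°) eclipsed 2.1; H(240°)/H(240°) eclipsed 1.1 → 5.4 kcal/mol.
I at 60° (staggered): F(0°)/I(60°) gauche 0.6; NH2(120°)/I(60°) gauche 0.7; NH2(120°)/Cl(180°) gauche 0.7 → 2.0 kcal/mol.
I at 120° (eclipsed): F(0°)/H(0°) eclipsed 1.4; NH2(120°)/I(120°) eclipsed 2.8; H(240°)/Cl(240°) eclipsed 1.3 → 5.5 kcal/mol.
I at 180° (staggered): F(0°)/Cl(300°) gauche 0.4; NH2(120°)/I(180°) gauche 0.7 → 1.1 kcal/mol.
I at 240° (eclipsed): F(0°)/Cl(0°) eclipsed 1.7; NH2(120°)/H(120°) eclipsed 1.5; H(240°)/I(240°) eclipsed 1.7 → 4.9 kcal/mol.
I at 300° (staggered): F(0°)/I(300°) gauche 0.6; F(0°)/Cl(60°) gauche 0.4; NH2(120°)/Cl(60°) gauche 0.7 → 1.7 kcal/mol.
Max at 120° (5.5 kcal/mol), min at 180° (1.1 kcal/mol); barrier = 4.4 kcal/mol.

4.4 kcal/mol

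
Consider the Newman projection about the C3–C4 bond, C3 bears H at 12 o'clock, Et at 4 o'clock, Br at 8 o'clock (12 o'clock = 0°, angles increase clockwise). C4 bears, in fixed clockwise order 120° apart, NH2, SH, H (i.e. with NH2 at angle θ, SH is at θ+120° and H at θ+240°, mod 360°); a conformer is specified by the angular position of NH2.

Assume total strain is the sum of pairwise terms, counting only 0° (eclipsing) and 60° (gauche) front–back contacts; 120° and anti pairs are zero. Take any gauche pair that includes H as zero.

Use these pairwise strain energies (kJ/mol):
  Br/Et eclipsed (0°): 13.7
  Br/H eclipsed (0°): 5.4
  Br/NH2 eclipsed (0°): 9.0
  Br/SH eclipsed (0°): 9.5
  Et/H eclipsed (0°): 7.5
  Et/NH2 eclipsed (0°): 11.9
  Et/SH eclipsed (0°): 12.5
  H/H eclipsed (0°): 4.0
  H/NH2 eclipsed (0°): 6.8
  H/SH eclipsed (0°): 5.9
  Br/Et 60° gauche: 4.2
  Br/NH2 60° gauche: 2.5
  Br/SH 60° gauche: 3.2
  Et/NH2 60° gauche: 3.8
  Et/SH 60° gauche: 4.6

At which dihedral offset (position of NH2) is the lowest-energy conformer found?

300°

NH2 at 0° (eclipsed): H(0°)/NH2(0°) eclipsed 6.8; Et(120°)/SH(120°) eclipsed 12.5; Br(240°)/H(240°) eclipsed 5.4 → 24.7 kJ/mol.
NH2 at 60° (staggered): Et(120°)/NH2(60°) gauche 3.8; Et(120°)/SH(180°) gauche 4.6; Br(240°)/SH(180°) gauche 3.2 → 11.6 kJ/mol.
NH2 at 120° (eclipsed): H(0°)/H(0°) eclipsed 4.0; Et(120°)/NH2(120°) eclipsed 11.9; Br(240°)/SH(240°) eclipsed 9.5 → 25.4 kJ/mol.
NH2 at 180° (staggered): Et(120°)/NH2(180°) gauche 3.8; Br(240°)/NH2(180°) gauche 2.5; Br(240°)/SH(300°) gauche 3.2 → 9.5 kJ/mol.
NH2 at 240° (eclipsed): H(0°)/SH(0°) eclipsed 5.9; Et(120°)/H(120°) eclipsed 7.5; Br(240°)/NH2(240°) eclipsed 9.0 → 22.4 kJ/mol.
NH2 at 300° (staggered): Et(120°)/SH(60°) gauche 4.6; Br(240°)/NH2(300°) gauche 2.5 → 7.1 kJ/mol.
The minimum (7.1 kJ/mol) occurs with NH2 at 300°.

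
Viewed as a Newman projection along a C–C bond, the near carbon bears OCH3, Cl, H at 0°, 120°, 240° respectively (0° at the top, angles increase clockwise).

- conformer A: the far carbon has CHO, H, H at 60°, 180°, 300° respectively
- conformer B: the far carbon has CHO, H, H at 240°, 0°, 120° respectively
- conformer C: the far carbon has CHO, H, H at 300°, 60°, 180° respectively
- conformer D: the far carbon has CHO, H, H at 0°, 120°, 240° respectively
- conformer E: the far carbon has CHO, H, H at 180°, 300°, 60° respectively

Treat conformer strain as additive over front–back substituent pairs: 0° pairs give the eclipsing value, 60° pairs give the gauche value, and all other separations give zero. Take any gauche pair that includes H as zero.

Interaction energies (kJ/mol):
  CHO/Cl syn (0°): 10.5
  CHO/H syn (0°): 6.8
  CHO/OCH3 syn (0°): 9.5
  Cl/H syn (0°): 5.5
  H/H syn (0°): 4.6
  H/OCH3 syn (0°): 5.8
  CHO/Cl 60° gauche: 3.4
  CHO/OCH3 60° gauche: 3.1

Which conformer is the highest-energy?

D

A (staggered): OCH3–CHO gauche, Cl–CHO gauche; 3.1 + 3.4 = 6.5 kJ/mol.
B (eclipsed): OCH3–H eclipsed, Cl–H eclipsed, H–CHO eclipsed; 5.8 + 5.5 + 6.8 = 18.1 kJ/mol.
C (staggered): OCH3–CHO gauche; 3.1 = 3.1 kJ/mol.
D (eclipsed): OCH3–CHO eclipsed, Cl–H eclipsed, H–H eclipsed; 9.5 + 5.5 + 4.6 = 19.6 kJ/mol.
E (staggered): Cl–CHO gauche; 3.4 = 3.4 kJ/mol.
D has the highest total (19.6 kJ/mol).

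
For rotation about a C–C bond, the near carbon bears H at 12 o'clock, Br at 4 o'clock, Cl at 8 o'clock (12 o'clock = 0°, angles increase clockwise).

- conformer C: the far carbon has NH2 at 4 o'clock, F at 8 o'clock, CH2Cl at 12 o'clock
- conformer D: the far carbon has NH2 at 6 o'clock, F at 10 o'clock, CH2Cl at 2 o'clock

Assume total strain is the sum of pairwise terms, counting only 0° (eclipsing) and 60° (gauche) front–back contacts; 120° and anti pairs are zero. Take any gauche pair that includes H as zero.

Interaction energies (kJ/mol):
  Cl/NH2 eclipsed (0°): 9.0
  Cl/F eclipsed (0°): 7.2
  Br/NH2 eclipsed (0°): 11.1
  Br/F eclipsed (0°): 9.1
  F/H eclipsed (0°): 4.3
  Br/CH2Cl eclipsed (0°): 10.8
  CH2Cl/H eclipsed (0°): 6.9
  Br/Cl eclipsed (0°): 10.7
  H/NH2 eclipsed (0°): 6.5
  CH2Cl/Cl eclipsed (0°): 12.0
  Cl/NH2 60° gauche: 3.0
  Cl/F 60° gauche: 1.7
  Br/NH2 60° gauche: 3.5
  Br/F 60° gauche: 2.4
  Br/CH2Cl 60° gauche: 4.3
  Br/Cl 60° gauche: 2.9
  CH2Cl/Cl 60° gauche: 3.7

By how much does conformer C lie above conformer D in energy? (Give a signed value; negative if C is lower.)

+12.7 kJ/mol

C (eclipsed): H–CH2Cl eclipsed, Br–NH2 eclipsed, Cl–F eclipsed; 6.9 + 11.1 + 7.2 = 25.2 kJ/mol.
D (staggered): Br–NH2 gauche, Br–CH2Cl gauche, Cl–NH2 gauche, Cl–F gauche; 3.5 + 4.3 + 3.0 + 1.7 = 12.5 kJ/mol.
E(C) − E(D) = 25.2 − 12.5 = +12.7 kJ/mol.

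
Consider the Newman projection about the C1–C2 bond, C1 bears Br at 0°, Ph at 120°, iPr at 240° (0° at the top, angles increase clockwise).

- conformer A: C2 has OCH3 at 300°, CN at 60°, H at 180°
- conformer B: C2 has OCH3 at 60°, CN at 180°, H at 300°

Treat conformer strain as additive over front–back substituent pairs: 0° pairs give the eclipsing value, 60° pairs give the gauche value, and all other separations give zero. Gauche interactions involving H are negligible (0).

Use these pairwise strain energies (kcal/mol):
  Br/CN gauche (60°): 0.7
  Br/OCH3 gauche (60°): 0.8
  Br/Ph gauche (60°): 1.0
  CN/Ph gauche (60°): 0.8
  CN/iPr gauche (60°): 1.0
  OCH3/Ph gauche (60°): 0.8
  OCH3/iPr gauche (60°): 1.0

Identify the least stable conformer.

B

A (staggered): Br–OCH3 gauche, Br–CN gauche, Ph–CN gauche, iPr–OCH3 gauche; 0.8 + 0.7 + 0.8 + 1.0 = 3.3 kcal/mol.
B (staggered): Br–OCH3 gauche, Ph–OCH3 gauche, Ph–CN gauche, iPr–CN gauche; 0.8 + 0.8 + 0.8 + 1.0 = 3.4 kcal/mol.
B has the highest total (3.4 kcal/mol).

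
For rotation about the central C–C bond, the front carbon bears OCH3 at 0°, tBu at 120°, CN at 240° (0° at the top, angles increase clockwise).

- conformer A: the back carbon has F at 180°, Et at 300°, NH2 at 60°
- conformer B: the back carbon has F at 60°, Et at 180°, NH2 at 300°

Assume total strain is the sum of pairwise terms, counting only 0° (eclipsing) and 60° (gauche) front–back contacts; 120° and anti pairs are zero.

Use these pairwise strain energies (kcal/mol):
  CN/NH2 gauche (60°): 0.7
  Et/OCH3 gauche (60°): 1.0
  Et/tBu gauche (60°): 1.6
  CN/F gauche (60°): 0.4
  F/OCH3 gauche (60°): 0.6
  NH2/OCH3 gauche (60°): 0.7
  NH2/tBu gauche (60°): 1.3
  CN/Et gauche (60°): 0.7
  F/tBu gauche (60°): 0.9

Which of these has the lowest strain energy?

A (staggered): OCH3–Et gauche, OCH3–NH2 gauche, tBu–F gauche, tBu–NH2 gauche, CN–F gauche, CN–Et gauche; 1.0 + 0.7 + 0.9 + 1.3 + 0.4 + 0.7 = 5.0 kcal/mol.
B (staggered): OCH3–F gauche, OCH3–NH2 gauche, tBu–F gauche, tBu–Et gauche, CN–Et gauche, CN–NH2 gauche; 0.6 + 0.7 + 0.9 + 1.6 + 0.7 + 0.7 = 5.2 kcal/mol.
A has the lowest total (5.0 kcal/mol).

A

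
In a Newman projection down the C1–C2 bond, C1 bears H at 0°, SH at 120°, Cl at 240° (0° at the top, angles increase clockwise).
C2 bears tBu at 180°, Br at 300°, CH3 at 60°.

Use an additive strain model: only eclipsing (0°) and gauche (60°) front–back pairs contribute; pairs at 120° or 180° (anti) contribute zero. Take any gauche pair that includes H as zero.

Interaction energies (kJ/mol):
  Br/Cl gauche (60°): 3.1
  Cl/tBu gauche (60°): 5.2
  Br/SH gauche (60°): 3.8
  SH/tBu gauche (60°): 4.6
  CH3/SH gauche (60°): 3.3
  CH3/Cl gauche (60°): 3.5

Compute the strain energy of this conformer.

This conformer is staggered. SH at 120° is gauche with tBu at 180° (4.6); SH at 120° is gauche with CH3 at 60° (3.3); Cl at 240° is gauche with tBu at 180° (5.2); Cl at 240° is gauche with Br at 300° (3.1). Total 16.2 kJ/mol.

16.2 kJ/mol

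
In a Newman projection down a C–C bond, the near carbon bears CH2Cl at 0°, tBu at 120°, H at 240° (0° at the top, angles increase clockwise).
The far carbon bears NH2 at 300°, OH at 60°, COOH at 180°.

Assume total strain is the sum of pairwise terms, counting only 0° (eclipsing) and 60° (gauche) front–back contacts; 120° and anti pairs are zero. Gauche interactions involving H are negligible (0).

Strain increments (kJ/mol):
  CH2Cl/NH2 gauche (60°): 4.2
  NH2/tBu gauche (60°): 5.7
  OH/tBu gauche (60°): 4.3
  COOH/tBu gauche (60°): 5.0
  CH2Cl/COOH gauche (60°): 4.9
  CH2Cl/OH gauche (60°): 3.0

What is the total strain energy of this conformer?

This conformer (staggered): CH2Cl(0°)/NH2(300°) gauche 4.2; CH2Cl(0°)/OH(60°) gauche 3.0; tBu(120°)/OH(60°) gauche 4.3; tBu(120°)/COOH(180°) gauche 5.0 → 16.5 kJ/mol.

16.5 kJ/mol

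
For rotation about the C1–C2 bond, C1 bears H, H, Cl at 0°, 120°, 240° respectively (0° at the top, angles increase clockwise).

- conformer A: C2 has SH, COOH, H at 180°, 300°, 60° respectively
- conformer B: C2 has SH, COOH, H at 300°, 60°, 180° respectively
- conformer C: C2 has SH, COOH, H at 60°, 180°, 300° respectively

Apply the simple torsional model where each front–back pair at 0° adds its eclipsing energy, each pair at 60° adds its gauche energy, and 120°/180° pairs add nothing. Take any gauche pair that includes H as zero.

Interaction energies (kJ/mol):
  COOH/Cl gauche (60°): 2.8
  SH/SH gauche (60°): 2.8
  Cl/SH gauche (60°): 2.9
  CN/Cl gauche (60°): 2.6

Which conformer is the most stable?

A (staggered): Cl(240°)/SH(180°) gauche 2.9; Cl(240°)/COOH(300°) gauche 2.8 → 5.7 kJ/mol.
B (staggered): Cl(240°)/SH(300°) gauche 2.9 → 2.9 kJ/mol.
C (staggered): Cl(240°)/COOH(180°) gauche 2.8 → 2.8 kJ/mol.
C has the lowest total (2.8 kJ/mol).

C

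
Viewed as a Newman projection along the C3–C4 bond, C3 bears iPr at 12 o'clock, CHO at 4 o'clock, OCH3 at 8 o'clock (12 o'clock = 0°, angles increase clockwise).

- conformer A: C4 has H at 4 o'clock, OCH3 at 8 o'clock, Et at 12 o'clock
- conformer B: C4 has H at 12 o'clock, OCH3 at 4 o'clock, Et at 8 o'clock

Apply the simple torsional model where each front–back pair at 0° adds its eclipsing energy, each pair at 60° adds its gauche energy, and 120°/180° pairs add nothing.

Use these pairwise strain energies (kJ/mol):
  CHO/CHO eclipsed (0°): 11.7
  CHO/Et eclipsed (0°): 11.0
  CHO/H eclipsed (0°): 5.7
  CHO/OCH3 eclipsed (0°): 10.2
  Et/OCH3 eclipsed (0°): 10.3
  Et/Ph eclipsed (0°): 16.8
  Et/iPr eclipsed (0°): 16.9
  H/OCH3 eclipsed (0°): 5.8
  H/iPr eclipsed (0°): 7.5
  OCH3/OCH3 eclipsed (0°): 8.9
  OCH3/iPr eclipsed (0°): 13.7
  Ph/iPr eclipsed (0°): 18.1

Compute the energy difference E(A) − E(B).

A (eclipsed): iPr–Et eclipsed, CHO–H eclipsed, OCH3–OCH3 eclipsed; 16.9 + 5.7 + 8.9 = 31.5 kJ/mol.
B (eclipsed): iPr–H eclipsed, CHO–OCH3 eclipsed, OCH3–Et eclipsed; 7.5 + 10.2 + 10.3 = 28.0 kJ/mol.
E(A) − E(B) = 31.5 − 28.0 = +3.5 kJ/mol.

+3.5 kJ/mol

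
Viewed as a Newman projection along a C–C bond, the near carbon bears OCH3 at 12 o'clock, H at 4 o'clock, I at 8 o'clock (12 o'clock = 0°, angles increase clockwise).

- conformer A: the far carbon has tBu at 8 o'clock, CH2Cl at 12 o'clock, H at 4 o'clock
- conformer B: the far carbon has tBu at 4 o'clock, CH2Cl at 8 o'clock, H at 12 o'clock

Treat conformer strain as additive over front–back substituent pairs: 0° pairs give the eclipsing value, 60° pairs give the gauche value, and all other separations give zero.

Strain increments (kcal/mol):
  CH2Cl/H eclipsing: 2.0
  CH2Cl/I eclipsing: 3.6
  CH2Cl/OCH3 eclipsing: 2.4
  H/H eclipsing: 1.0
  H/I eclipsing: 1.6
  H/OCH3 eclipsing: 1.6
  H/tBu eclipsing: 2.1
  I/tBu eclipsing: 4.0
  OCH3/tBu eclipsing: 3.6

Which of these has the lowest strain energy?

B

A (eclipsed): OCH3–CH2Cl eclipsed, H–H eclipsed, I–tBu eclipsed; 2.4 + 1.0 + 4.0 = 7.4 kcal/mol.
B (eclipsed): OCH3–H eclipsed, H–tBu eclipsed, I–CH2Cl eclipsed; 1.6 + 2.1 + 3.6 = 7.3 kcal/mol.
B has the lowest total (7.3 kcal/mol).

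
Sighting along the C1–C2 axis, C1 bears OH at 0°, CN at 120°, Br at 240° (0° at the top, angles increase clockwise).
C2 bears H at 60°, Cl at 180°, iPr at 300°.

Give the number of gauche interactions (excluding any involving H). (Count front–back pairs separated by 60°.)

Non-H gauche pairs: OH(0°)/iPr(300°); CN(120°)/Cl(180°); Br(240°)/Cl(180°); Br(240°)/iPr(300°) — 4 interactions.

4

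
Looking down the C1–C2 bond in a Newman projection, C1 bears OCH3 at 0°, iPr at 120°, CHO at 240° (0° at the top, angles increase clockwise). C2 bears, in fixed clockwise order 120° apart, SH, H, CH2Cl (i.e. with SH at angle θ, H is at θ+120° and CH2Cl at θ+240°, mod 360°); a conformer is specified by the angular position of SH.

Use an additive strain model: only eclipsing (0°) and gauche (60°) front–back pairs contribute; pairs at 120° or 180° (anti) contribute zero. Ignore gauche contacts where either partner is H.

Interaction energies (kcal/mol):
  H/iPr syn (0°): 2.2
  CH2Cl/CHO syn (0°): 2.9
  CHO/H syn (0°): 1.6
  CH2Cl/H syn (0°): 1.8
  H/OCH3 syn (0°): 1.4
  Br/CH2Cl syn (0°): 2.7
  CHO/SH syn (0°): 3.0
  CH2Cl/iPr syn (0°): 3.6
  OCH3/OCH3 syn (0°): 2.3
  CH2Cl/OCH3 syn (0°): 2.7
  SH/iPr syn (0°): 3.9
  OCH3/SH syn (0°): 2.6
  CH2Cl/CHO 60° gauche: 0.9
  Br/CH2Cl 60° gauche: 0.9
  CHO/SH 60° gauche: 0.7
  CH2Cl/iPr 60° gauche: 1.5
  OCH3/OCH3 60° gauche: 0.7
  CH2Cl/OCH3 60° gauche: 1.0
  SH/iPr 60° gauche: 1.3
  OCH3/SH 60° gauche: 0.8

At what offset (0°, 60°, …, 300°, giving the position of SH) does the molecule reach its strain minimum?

SH at 0° is eclipsed. OCH3 at 0° is eclipsed with SH at 0° (2.6); iPr at 120° is eclipsed with H at 120° (2.2); CHO at 240° is eclipsed with CH2Cl at 240° (2.9). Total 7.7 kcal/mol.
SH at 60° is staggered. OCH3 at 0° is gauche with SH at 60° (0.8); OCH3 at 0° is gauche with CH2Cl at 300° (1.0); iPr at 120° is gauche with SH at 60° (1.3); CHO at 240° is gauche with CH2Cl at 300° (0.9). Total 4.0 kcal/mol.
SH at 120° is eclipsed. OCH3 at 0° is eclipsed with CH2Cl at 0° (2.7); iPr at 120° is eclipsed with SH at 120° (3.9); CHO at 240° is eclipsed with H at 240° (1.6). Total 8.2 kcal/mol.
SH at 180° is staggered. OCH3 at 0° is gauche with CH2Cl at 60° (1.0); iPr at 120° is gauche with SH at 180° (1.3); iPr at 120° is gauche with CH2Cl at 60° (1.5); CHO at 240° is gauche with SH at 180° (0.7). Total 4.5 kcal/mol.
SH at 240° is eclipsed. OCH3 at 0° is eclipsed with H at 0° (1.4); iPr at 120° is eclipsed with CH2Cl at 120° (3.6); CHO at 240° is eclipsed with SH at 240° (3.0). Total 8.0 kcal/mol.
SH at 300° is staggered. OCH3 at 0° is gauche with SH at 300° (0.8); iPr at 120° is gauche with CH2Cl at 180° (1.5); CHO at 240° is gauche with SH at 300° (0.7); CHO at 240° is gauche with CH2Cl at 180° (0.9). Total 3.9 kcal/mol.
The minimum (3.9 kcal/mol) occurs with SH at 300°.

300°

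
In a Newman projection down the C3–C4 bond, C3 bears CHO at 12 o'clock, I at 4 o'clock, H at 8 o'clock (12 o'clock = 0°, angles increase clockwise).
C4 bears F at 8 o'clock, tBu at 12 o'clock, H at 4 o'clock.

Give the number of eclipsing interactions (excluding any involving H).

Non-H eclipsing pairs: CHO(0°)/tBu(0°) — 1 interaction.

1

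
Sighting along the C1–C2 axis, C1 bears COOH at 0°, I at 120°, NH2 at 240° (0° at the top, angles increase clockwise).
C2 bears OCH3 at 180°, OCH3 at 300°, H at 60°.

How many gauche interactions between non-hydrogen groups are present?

Non-H gauche pairs: COOH(0°)/OCH3(300°); I(120°)/OCH3(180°); NH2(240°)/OCH3(180°); NH2(240°)/OCH3(300°) — 4 interactions.

4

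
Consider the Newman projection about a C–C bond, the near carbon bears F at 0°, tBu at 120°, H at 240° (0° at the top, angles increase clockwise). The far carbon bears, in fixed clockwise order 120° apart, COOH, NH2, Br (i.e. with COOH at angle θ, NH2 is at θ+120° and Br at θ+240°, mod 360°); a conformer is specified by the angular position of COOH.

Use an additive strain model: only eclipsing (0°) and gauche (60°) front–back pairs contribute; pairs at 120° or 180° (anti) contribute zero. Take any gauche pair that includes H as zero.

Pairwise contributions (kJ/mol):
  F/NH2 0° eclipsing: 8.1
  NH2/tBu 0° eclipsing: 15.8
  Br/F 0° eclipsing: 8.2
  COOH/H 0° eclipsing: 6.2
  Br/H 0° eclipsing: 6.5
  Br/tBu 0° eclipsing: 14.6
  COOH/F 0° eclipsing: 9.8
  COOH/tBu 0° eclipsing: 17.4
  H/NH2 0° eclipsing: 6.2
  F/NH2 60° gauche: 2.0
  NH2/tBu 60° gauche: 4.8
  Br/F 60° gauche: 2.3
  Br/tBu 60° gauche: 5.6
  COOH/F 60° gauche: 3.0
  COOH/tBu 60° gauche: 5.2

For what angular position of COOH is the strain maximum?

0°

COOH at 0° (eclipsed): F–COOH eclipsed, tBu–NH2 eclipsed, H–Br eclipsed; 9.8 + 15.8 + 6.5 = 32.1 kJ/mol.
COOH at 60° (staggered): F–COOH gauche, F–Br gauche, tBu–COOH gauche, tBu–NH2 gauche; 3.0 + 2.3 + 5.2 + 4.8 = 15.3 kJ/mol.
COOH at 120° (eclipsed): F–Br eclipsed, tBu–COOH eclipsed, H–NH2 eclipsed; 8.2 + 17.4 + 6.2 = 31.8 kJ/mol.
COOH at 180° (staggered): F–NH2 gauche, F–Br gauche, tBu–COOH gauche, tBu–Br gauche; 2.0 + 2.3 + 5.2 + 5.6 = 15.1 kJ/mol.
COOH at 240° (eclipsed): F–NH2 eclipsed, tBu–Br eclipsed, H–COOH eclipsed; 8.1 + 14.6 + 6.2 = 28.9 kJ/mol.
COOH at 300° (staggered): F–COOH gauche, F–NH2 gauche, tBu–NH2 gauche, tBu–Br gauche; 3.0 + 2.0 + 4.8 + 5.6 = 15.4 kJ/mol.
The maximum (32.1 kJ/mol) occurs with COOH at 0°.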